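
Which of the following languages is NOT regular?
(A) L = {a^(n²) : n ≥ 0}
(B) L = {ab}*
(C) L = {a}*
(A) {a^(n²) : n ≥ 0}

(A) L = {a^(n²) : n ≥ 0} is NOT regular.

The pumping lemma can be used to prove this:
After pumping, length is no longer a perfect square

The other languages are regular because they can be recognized by finite automata.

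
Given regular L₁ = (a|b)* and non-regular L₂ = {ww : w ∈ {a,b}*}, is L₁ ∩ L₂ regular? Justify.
No — L₁ ∩ L₂ is not regular.

(a|b)* is all strings over {a,b}, so L₁ ∩ L₂ = {ww : w ∈ {a,b}*} = L₂ itself, which is not regular (pump s = a^p b a^p b).

Note that the bare facts "L₁ regular, L₂ non-regular" do not settle the question by themselves: the closure of regular languages under ∪, ∩, complement and difference applies only when BOTH operands are regular. With a non-regular operand the result can come out regular or non-regular depending on the specific languages, so one has to work out L₁ ∩ L₂ for this particular pair, as above.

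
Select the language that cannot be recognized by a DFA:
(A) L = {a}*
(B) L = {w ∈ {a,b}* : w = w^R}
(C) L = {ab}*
(B) {w ∈ {a,b}* : w = w^R}

(B) L = {w ∈ {a,b}* : w = w^R} is NOT regular.

The pumping lemma can be used to prove this:
After pumping, the string is no longer symmetric

The other languages are regular because they can be recognized by finite automata.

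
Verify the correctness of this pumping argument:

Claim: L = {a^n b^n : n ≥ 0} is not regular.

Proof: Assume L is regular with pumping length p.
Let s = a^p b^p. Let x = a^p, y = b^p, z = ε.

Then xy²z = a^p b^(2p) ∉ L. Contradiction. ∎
The proof is INCORRECT.

Error: The decomposition violates |xy| ≤ p.
With x = a^p and y = b^p, we have |xy| = 2p > p.
The pumping lemma requires |xy| ≤ p, so y must be within the first p characters.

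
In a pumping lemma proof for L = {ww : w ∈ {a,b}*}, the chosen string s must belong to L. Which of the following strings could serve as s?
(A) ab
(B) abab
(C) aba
(B) abab

The pumping lemma is applied to a string s that lies in L, so first check membership of each option:
- (A) ab has length 2; its halves are a and b, which differ, so it is not in L ✗
- (B) abab splits into halves ab · ab, which are equal, so it is in L (w = ab) ✓
- (C) aba has odd length 3, so it cannot be written as ww and is not in L ✗

Only (B) abab is in L, so it is the only candidate that could play the role of s.
(In a complete proof one picks s in terms of the pumping length p so that |s| ≥ p is guaranteed; a fixed string like abab illustrates the shape of such an s.)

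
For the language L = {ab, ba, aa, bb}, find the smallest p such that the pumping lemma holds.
p = 3

For a finite language L, the pumping lemma holds vacuously if p > max|s| for s ∈ L.

The longest string in L = {ab, ba, aa, bb} has length 2.
If p = 3, then no string s ∈ L has |s| ≥ p, so the condition is vacuously true.

The minimum pumping length is p = 3.

Why no smaller p works: for any p ≤ 2, the longest string s ∈ L has |s| = 2 ≥ p, so it would
have to be pumpable; but pumping up (i = 2, 3, ...) produces ever longer strings, which cannot all lie in the
finite language L. So the pumping property fails for every p ≤ 2.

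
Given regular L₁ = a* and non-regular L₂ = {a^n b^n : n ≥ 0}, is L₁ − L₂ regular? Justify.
Yes — L₁ − L₂ is regular.

The only string of a* that lies in {a^n b^n} is ε, so L₁ − L₂ = a* − {ε} = a⁺ = aa*, which is regular.

Note that the bare facts "L₁ regular, L₂ non-regular" do not settle the question by themselves: the closure of regular languages under ∪, ∩, complement and difference applies only when BOTH operands are regular. With a non-regular operand the result can come out regular or non-regular depending on the specific languages, so one has to work out L₁ − L₂ for this particular pair, as above.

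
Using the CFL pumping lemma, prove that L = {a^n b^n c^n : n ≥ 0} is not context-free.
Assume for contradiction that L is context-free, and let p ≥ 1 be the pumping length given by the pumping lemma for CFLs.
Choose s = a^p b^p c^p. Then s ∈ L and |s| = 3p ≥ p.
By the CFL pumping lemma, s = uvxyz for some u, v, x, y, z with |vxy| ≤ p, |vy| ≥ 1, and uv^i xy^i z ∈ L for every i ≥ 0.

Because |vxy| ≤ p, the window vxy cannot contain both an a and a c: any substring of s containing both must include the entire block b^p plus at least one a and one c, so it has length ≥ p + 2 > p.
Hence at least one of the letters a, c does not occur in vy at all.

Take i = 0: the string uxz is obtained from s by deleting |vy| ≥ 1 symbols, so |uxz| = 3p − |vy| < 3p.
But the letter (a or c) that does not occur in vy still occurs exactly p times in uxz. Every string of L with exactly p copies of some letter is a^p b^p c^p, of length 3p. Since |uxz| < 3p, uxz ∉ L.

This contradicts the CFL pumping lemma, which requires uv^i xy^i z ∈ L for all i ≥ 0.
Hence L = {a^n b^n c^n : n ≥ 0} is not context-free. ∎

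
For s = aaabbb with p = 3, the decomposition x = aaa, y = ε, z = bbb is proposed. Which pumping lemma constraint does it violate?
Violated: |y| > 0

The decomposition x = aaa, y = ε, z = bbb for s = aaabbb with p = 3
violates the constraint: |y| > 0

|y| = 0, but the pumping lemma requires |y| > 0 (y must be non-empty).

Pumping lemma constraints:
1. xyz = s (decomposition is valid)
2. |xy| ≤ p
3. |y| > 0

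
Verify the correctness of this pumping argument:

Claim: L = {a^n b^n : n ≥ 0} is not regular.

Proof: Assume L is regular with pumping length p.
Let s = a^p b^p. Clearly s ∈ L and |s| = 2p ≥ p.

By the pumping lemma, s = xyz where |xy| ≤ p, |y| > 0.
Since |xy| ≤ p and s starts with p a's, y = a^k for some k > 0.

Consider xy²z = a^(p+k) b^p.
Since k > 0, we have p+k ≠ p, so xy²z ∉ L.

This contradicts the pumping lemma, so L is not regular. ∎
The proof is correct.

This proof is valid because:
1. The string s = a^p b^p is correctly in L
2. The decomposition analysis is correct: y must consist only of a's
3. The contradiction is valid: pumping increases a's but not b's
4. The conclusion follows logically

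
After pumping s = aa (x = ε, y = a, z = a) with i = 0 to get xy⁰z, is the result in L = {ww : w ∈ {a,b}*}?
No

xy⁰z = ε · ε · a = a.
a has odd length 1, so it cannot be written as ww and is not in L.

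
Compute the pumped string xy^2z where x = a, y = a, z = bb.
aaabb

Given x = 'a', y = 'a', z = 'bb' and i = 2:

xy^2z = x + y·y·...·y (2 times) + z
       = 'a' + 'a'^2 + 'bb'
       = 'a' + 'aa' + 'bb'
       = 'aaabb'

The pumped string is 'aaabb' with length 5.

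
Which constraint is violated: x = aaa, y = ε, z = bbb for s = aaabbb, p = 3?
Violated: |y| > 0

The decomposition x = aaa, y = ε, z = bbb for s = aaabbb with p = 3
violates the constraint: |y| > 0

|y| = 0, but the pumping lemma requires |y| > 0 (y must be non-empty).

Pumping lemma constraints:
1. xyz = s (decomposition is valid)
2. |xy| ≤ p
3. |y| > 0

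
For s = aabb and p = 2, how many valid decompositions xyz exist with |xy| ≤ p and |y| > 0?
3

For s = 'aabb' with pumping length p = 2:

Constraints: |xy| ≤ 2, |y| > 0

Valid decompositions (|xy| ≤ p, |y| ≥ 1):
  • x='', y='a', z='abb'
  • x='a', y='a', z='bb'
  • x='', y='aa', z='bb'

Total count: 3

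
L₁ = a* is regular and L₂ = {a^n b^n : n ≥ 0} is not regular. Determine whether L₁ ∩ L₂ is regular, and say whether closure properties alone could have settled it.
Yes — L₁ ∩ L₂ is regular.

A string of a* contains no b's, and the only string of {a^n b^n} with no b's is ε (n = 0). So L₁ ∩ L₂ = {ε}, a finite language, which is regular.

Note that the bare facts "L₁ regular, L₂ non-regular" do not settle the question by themselves: the closure of regular languages under ∪, ∩, complement and difference applies only when BOTH operands are regular. With a non-regular operand the result can come out regular or non-regular depending on the specific languages, so one has to work out L₁ ∩ L₂ for this particular pair, as above.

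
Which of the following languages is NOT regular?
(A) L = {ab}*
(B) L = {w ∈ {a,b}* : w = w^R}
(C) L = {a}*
(B) {w ∈ {a,b}* : w = w^R}

(B) L = {w ∈ {a,b}* : w = w^R} is NOT regular.

The pumping lemma can be used to prove this:
After pumping, the string is no longer symmetric

The other languages are regular because they can be recognized by finite automata.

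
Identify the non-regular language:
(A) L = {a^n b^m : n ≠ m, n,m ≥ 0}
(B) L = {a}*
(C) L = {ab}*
(A) {a^n b^m : n ≠ m, n,m ≥ 0}

(A) L = {a^n b^m : n ≠ m, n,m ≥ 0} is NOT regular.

The pumping lemma can be used to prove this:
After pumping a's, we can make n = m

The other languages are regular because they can be recognized by finite automata.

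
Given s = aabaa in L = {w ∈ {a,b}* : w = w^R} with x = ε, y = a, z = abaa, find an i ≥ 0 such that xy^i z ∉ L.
i = 0

xy⁰z = ε · ε · abaa = abaa; abaa reversed is aaba ≠ abaa, so it is not a palindrome and is not in L.
(Other choices also work, e.g. i = 2, 3; only i = 1 is guaranteed to stay in L since xy¹z = s.)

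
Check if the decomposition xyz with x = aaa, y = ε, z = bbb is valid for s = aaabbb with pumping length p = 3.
Violated: |y| > 0

The decomposition x = aaa, y = ε, z = bbb for s = aaabbb with p = 3
violates the constraint: |y| > 0

|y| = 0, but the pumping lemma requires |y| > 0 (y must be non-empty).

Pumping lemma constraints:
1. xyz = s (decomposition is valid)
2. |xy| ≤ p
3. |y| > 0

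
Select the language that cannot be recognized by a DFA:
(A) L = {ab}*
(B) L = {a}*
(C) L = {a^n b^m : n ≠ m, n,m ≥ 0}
(C) {a^n b^m : n ≠ m, n,m ≥ 0}

(C) L = {a^n b^m : n ≠ m, n,m ≥ 0} is NOT regular.

The pumping lemma can be used to prove this:
After pumping a's, we can make n = m

The other languages are regular because they can be recognized by finite automata.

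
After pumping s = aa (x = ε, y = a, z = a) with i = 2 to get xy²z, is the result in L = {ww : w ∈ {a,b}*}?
No

xy²z = ε · aa · a = aaa.
aaa has odd length 3, so it cannot be written as ww and is not in L.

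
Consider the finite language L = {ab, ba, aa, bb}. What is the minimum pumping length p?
p = 3

For a finite language L, the pumping lemma holds vacuously if p > max|s| for s ∈ L.

The longest string in L = {ab, ba, aa, bb} has length 2.
If p = 3, then no string s ∈ L has |s| ≥ p, so the condition is vacuously true.

The minimum pumping length is p = 3.

Why no smaller p works: for any p ≤ 2, the longest string s ∈ L has |s| = 2 ≥ p, so it would
have to be pumpable; but pumping up (i = 2, 3, ...) produces ever longer strings, which cannot all lie in the
finite language L. So the pumping property fails for every p ≤ 2.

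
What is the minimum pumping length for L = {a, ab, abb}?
p = 4

For a finite language L, the pumping lemma holds vacuously if p > max|s| for s ∈ L.

The longest string in L = {a, ab, abb} has length 3.
If p = 4, then no string s ∈ L has |s| ≥ p, so the condition is vacuously true.

The minimum pumping length is p = 4.

Why no smaller p works: for any p ≤ 3, the longest string s ∈ L has |s| = 3 ≥ p, so it would
have to be pumpable; but pumping up (i = 2, 3, ...) produces ever longer strings, which cannot all lie in the
finite language L. So the pumping property fails for every p ≤ 3.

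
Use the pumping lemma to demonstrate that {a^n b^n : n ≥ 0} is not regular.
Assume for contradiction that L is regular, and let p ≥ 1 be the pumping length given by the pumping lemma.
Choose s = a^p b^p. Then s ∈ L and |s| = 2p ≥ p.
By the pumping lemma, s = xyz for some x, y, z with |xy| ≤ p, |y| ≥ 1, and xy^i z ∈ L for every i ≥ 0.
Since |xy| ≤ p and the first p symbols of s are all a's, we must have y = a^k for some k with 1 ≤ k ≤ p.

Take i = 0: xy⁰z = a^(p − k) b^p.
This string has p − k a's but p b's, and p − k < p because k ≥ 1. So xy⁰z ∉ L.

This contradicts the pumping lemma, which requires xy^i z ∈ L for all i ≥ 0.
Hence L = {a^n b^n : n ≥ 0} is not regular. ∎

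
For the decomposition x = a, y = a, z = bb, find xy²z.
aaabb

Given x = 'a', y = 'a', z = 'bb' and i = 2:

xy^2z = x + y·y·...·y (2 times) + z
       = 'a' + 'a'^2 + 'bb'
       = 'a' + 'aa' + 'bb'
       = 'aaabb'

The pumped string is 'aaabb' with length 5.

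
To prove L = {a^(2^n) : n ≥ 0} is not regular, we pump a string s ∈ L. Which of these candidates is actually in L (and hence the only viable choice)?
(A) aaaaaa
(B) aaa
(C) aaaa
(C) aaaa

The pumping lemma is applied to a string s that lies in L, so first check membership of each option:
- (A) aaaaaa has length 6, strictly between 2^2 = 4 and 2^3 = 8, so it is not in L ✗
- (B) aaa has length 3, strictly between 2^1 = 2 and 2^2 = 4, so it is not in L ✗
- (C) aaaa has length 4 = 2^2, so it is in L ✓

Only (C) aaaa is in L, so it is the only candidate that could play the role of s.
(In a complete proof one picks s in terms of the pumping length p so that |s| ≥ p is guaranteed; a fixed string like aaaa illustrates the shape of such an s.)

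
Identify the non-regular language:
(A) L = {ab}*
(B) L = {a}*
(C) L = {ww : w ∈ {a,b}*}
(C) {ww : w ∈ {a,b}*}

(C) L = {ww : w ∈ {a,b}*} is NOT regular.

The pumping lemma can be used to prove this:
After pumping, the two halves no longer match

The other languages are regular because they can be recognized by finite automata.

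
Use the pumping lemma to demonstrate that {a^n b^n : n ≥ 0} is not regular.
Assume for contradiction that L is regular, and let p ≥ 1 be the pumping length given by the pumping lemma.
Choose s = a^p b^p. Then s ∈ L and |s| = 2p ≥ p.
By the pumping lemma, s = xyz for some x, y, z with |xy| ≤ p, |y| ≥ 1, and xy^i z ∈ L for every i ≥ 0.
Since |xy| ≤ p and the first p symbols of s are all a's, we must have y = a^k for some k with 1 ≤ k ≤ p.

Take i = 0: xy⁰z = a^(p − k) b^p.
This string has p − k a's but p b's, and p − k < p because k ≥ 1. So xy⁰z ∉ L.

This contradicts the pumping lemma, which requires xy^i z ∈ L for all i ≥ 0.
Hence L = {a^n b^n : n ≥ 0} is not regular. ∎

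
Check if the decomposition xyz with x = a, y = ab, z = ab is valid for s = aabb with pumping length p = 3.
Violated: xyz = s

The decomposition x = a, y = ab, z = ab for s = aabb with p = 3
violates the constraint: xyz = s

xyz = 'a' + 'ab' + 'ab' = 'aabab' ≠ 'aabb' = s. The decomposition doesn't reconstruct s.

Pumping lemma constraints:
1. xyz = s (decomposition is valid)
2. |xy| ≤ p
3. |y| > 0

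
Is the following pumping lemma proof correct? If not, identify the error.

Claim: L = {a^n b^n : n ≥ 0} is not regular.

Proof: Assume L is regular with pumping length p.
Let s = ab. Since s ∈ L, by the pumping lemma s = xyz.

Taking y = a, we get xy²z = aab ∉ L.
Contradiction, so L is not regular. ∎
The proof is INCORRECT.

Error: The string s = ab may be shorter than p.
The pumping lemma only applies to strings with |s| ≥ p, and p is not under our control.
We must choose s in terms of p, e.g. s = a^p b^p, to ensure |s| ≥ p.
(The proof also fixes one particular y; a valid argument must handle every decomposition with |xy| ≤ p and |y| ≥ 1 — for s = a^p b^p this forces y = a^k, and then xy²z = a^(p+k) b^p ∉ L.)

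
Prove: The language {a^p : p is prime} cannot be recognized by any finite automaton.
Assume for contradiction that L is regular, and let p ≥ 1 be the pumping length given by the pumping lemma.
Choose a prime q with q ≥ p (one exists because there are infinitely many primes) and let s = a^q. Then s ∈ L and |s| = q ≥ p.
By the pumping lemma, s = xyz for some x, y, z with |xy| ≤ p, |y| ≥ 1, and xy^i z ∈ L for every i ≥ 0.
Here y = a^k for some k with 1 ≤ k ≤ p, and xy^i z = a^(q + (i − 1)k) for every i ≥ 0.

Take i = q + 1: |xy^(q+1) z| = q + qk = q(k + 1).
Both factors satisfy q ≥ 2 and k + 1 ≥ 2, so q(k + 1) is composite, and xy^(q+1) z ∉ L.

This contradicts the pumping lemma, which requires xy^i z ∈ L for all i ≥ 0.
Hence L = {a^p : p is prime} is not regular. ∎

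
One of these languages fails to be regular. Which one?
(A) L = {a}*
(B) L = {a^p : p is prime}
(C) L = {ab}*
(B) {a^p : p is prime}

(B) L = {a^p : p is prime} is NOT regular.

The pumping lemma can be used to prove this:
After pumping, the length becomes composite

The other languages are regular because they can be recognized by finite automata.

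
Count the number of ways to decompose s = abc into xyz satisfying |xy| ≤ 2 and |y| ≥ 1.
3

For s = 'abc' with pumping length p = 2:

Constraints: |xy| ≤ 2, |y| > 0

Valid decompositions (|xy| ≤ p, |y| ≥ 1):
  • x='', y='a', z='bc'
  • x='a', y='b', z='c'
  • x='', y='ab', z='c'

Total count: 3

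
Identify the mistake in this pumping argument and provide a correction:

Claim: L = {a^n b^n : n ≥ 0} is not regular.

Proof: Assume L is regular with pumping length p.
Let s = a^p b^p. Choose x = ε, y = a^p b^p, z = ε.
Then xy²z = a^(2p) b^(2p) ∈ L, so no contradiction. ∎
Error: The decomposition violates |xy| ≤ p. With y = a^p b^p, |xy| = |y| = 2p > p. (The proof also miscomputes xy²z, which would be a^p b^p a^p b^p rather than a^(2p) b^(2p), and it wrongly treats one harmless decomposition as settling the matter — the prover does not get to choose the decomposition.)

Correction: The pumping lemma requires |xy| ≤ p, and the argument must handle every decomposition satisfying |xy| ≤ p, |y| ≥ 1. Since s starts with p a's, any such y consists only of a's, say y = a^k with k ≥ 1. Then xy²z = a^(p+k) b^p has unequal numbers of a's and b's, so xy²z ∉ L — the required contradiction.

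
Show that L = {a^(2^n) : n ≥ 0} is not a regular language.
Assume for contradiction that L is regular, and let p ≥ 1 be the pumping length given by the pumping lemma.
Choose s = a^(2^p). Then s ∈ L and |s| = 2^p ≥ p.
By the pumping lemma, s = xyz for some x, y, z with |xy| ≤ p, |y| ≥ 1, and xy^i z ∈ L for every i ≥ 0.
Here y = a^k for some k with 1 ≤ k ≤ |xy| ≤ p, and p < 2^p.

Take i = 2: |xy²z| = 2^p + k.
Now 2^p < 2^p + k ≤ 2^p + p < 2^p + 2^p = 2^(p+1).
So |xy²z| lies strictly between the consecutive powers of two 2^p and 2^(p+1), hence is not a power of 2, and xy²z ∉ L.

This contradicts the pumping lemma, which requires xy^i z ∈ L for all i ≥ 0.
Hence L = {a^(2^n) : n ≥ 0} is not regular. ∎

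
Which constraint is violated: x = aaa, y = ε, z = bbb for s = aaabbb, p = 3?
Violated: |y| > 0

The decomposition x = aaa, y = ε, z = bbb for s = aaabbb with p = 3
violates the constraint: |y| > 0

|y| = 0, but the pumping lemma requires |y| > 0 (y must be non-empty).

Pumping lemma constraints:
1. xyz = s (decomposition is valid)
2. |xy| ≤ p
3. |y| > 0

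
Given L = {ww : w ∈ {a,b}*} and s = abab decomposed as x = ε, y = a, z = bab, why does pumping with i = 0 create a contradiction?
xy⁰z = bab ∉ L

Pumping with i = 0 replaces y = a by y⁰ = ε:
- Original: s = xyz = abab; abab splits into halves ab · ab, which are equal, so it is in L (w = ab)
- Pumped: xy⁰z = ε · ε · bab = bab
- bab has odd length 3, so it cannot be written as ww and is not in L

The pumping lemma would require xy⁰z ∈ L, so this decomposition yields a contradiction.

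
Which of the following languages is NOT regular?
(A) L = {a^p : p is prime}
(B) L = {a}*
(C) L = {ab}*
(A) {a^p : p is prime}

(A) L = {a^p : p is prime} is NOT regular.

The pumping lemma can be used to prove this:
After pumping, the length becomes composite

The other languages are regular because they can be recognized by finite automata.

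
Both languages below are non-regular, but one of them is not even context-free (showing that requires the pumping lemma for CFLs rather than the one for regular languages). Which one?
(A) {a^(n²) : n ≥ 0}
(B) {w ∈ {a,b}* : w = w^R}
(A) {a^(n²) : n ≥ 0}

(A) {a^(n²) : n ≥ 0} requires the CFL pumping lemma.

- {w ∈ {a,b}* : w = w^R} is context-free (but not regular)
  • Can be shown non-regular with the regular pumping lemma
  • After pumping, the string is no longer symmetric

- {a^(n²) : n ≥ 0} is NOT context-free
  • Requires the CFL pumping lemma to prove
  • Gaps between squares grow unboundedly

The CFL pumping lemma is "stronger" in that it can prove non-membership
in the larger class of context-free languages.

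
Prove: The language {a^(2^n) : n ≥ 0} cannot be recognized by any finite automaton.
Assume for contradiction that L is regular, and let p ≥ 1 be the pumping length given by the pumping lemma.
Choose s = a^(2^p). Then s ∈ L and |s| = 2^p ≥ p.
By the pumping lemma, s = xyz for some x, y, z with |xy| ≤ p, |y| ≥ 1, and xy^i z ∈ L for every i ≥ 0.
Here y = a^k for some k with 1 ≤ k ≤ |xy| ≤ p, and p < 2^p.

Take i = 2: |xy²z| = 2^p + k.
Now 2^p < 2^p + k ≤ 2^p + p < 2^p + 2^p = 2^(p+1).
So |xy²z| lies strictly between the consecutive powers of two 2^p and 2^(p+1), hence is not a power of 2, and xy²z ∉ L.

This contradicts the pumping lemma, which requires xy^i z ∈ L for all i ≥ 0.
Hence L = {a^(2^n) : n ≥ 0} is not regular. ∎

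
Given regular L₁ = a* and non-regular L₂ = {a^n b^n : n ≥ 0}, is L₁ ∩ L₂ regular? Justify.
Yes — L₁ ∩ L₂ is regular.

A string of a* contains no b's, and the only string of {a^n b^n} with no b's is ε (n = 0). So L₁ ∩ L₂ = {ε}, a finite language, which is regular.

Note that the bare facts "L₁ regular, L₂ non-regular" do not settle the question by themselves: the closure of regular languages under ∪, ∩, complement and difference applies only when BOTH operands are regular. With a non-regular operand the result can come out regular or non-regular depending on the specific languages, so one has to work out L₁ ∩ L₂ for this particular pair, as above.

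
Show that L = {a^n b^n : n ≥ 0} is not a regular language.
Assume for contradiction that L is regular, and let p ≥ 1 be the pumping length given by the pumping lemma.
Choose s = a^p b^p. Then s ∈ L and |s| = 2p ≥ p.
By the pumping lemma, s = xyz for some x, y, z with |xy| ≤ p, |y| ≥ 1, and xy^i z ∈ L for every i ≥ 0.
Since |xy| ≤ p and the first p symbols of s are all a's, we must have y = a^k for some k with 1 ≤ k ≤ p.

Take i = 0: xy⁰z = a^(p − k) b^p.
This string has p − k a's but p b's, and p − k < p because k ≥ 1. So xy⁰z ∉ L.

This contradicts the pumping lemma, which requires xy^i z ∈ L for all i ≥ 0.
Hence L = {a^n b^n : n ≥ 0} is not regular. ∎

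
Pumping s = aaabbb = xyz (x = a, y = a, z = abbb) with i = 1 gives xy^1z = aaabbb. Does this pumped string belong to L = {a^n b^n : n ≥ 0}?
Yes

xy¹z = a · a · abbb = aaabbb.
aaabbb = a^3 b^3 has equal counts (3 = 3), so it is in L.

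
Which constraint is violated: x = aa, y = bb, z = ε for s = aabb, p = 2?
Violated: |xy| ≤ p

The decomposition x = aa, y = bb, z = ε for s = aabb with p = 2
violates the constraint: |xy| ≤ p

|xy| = |aabb| = 4 > 2 = p. The decomposition puts too many characters in xy.

Pumping lemma constraints:
1. xyz = s (decomposition is valid)
2. |xy| ≤ p
3. |y| > 0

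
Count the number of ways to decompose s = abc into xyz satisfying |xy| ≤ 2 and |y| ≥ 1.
3

For s = 'abc' with pumping length p = 2:

Constraints: |xy| ≤ 2, |y| > 0

Valid decompositions (|xy| ≤ p, |y| ≥ 1):
  • x='', y='a', z='bc'
  • x='a', y='b', z='c'
  • x='', y='ab', z='c'

Total count: 3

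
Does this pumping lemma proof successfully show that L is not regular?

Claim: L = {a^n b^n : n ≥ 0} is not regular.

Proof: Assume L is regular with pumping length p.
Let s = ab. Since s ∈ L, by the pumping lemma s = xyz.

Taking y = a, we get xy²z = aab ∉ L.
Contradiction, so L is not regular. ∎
The proof is INCORRECT.

Error: The string s = ab may be shorter than p.
The pumping lemma only applies to strings with |s| ≥ p, and p is not under our control.
We must choose s in terms of p, e.g. s = a^p b^p, to ensure |s| ≥ p.
(The proof also fixes one particular y; a valid argument must handle every decomposition with |xy| ≤ p and |y| ≥ 1 — for s = a^p b^p this forces y = a^k, and then xy²z = a^(p+k) b^p ∉ L.)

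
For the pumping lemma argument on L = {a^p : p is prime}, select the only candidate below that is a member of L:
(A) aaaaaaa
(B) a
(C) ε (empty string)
(A) aaaaaaa

The pumping lemma is applied to a string s that lies in L, so first check membership of each option:
- (A) aaaaaaa has length 7, which is prime, so it is in L ✓
- (B) a has length 1, which is not prime, so it is not in L ✗
- (C) ε has length 0, which is not prime, so it is not in L ✗

Only (A) aaaaaaa is in L, so it is the only candidate that could play the role of s.
(In a complete proof one picks s in terms of the pumping length p so that |s| ≥ p is guaranteed; a fixed string like aaaaaaa illustrates the shape of such an s.)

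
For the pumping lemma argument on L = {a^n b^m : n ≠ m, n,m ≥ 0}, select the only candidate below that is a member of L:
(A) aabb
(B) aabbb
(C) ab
(B) aabbb

The pumping lemma is applied to a string s that lies in L, so first check membership of each option:
- (A) aabb = a^2 b^2 has n = m = 2, so it is not in L ✗
- (B) aabbb = a^2 b^3 with 2 ≠ 3, so it is in L ✓
- (C) ab = a^1 b^1 has n = m = 1, so it is not in L ✗

Only (B) aabbb is in L, so it is the only candidate that could play the role of s.
(In a complete proof one picks s in terms of the pumping length p so that |s| ≥ p is guaranteed; a fixed string like aabbb illustrates the shape of such an s.)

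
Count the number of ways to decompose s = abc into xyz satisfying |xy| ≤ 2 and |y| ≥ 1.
3

For s = 'abc' with pumping length p = 2:

Constraints: |xy| ≤ 2, |y| > 0

Valid decompositions (|xy| ≤ p, |y| ≥ 1):
  • x='', y='a', z='bc'
  • x='a', y='b', z='c'
  • x='', y='ab', z='c'

Total count: 3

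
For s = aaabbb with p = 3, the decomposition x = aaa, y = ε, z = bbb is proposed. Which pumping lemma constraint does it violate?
Violated: |y| > 0

The decomposition x = aaa, y = ε, z = bbb for s = aaabbb with p = 3
violates the constraint: |y| > 0

|y| = 0, but the pumping lemma requires |y| > 0 (y must be non-empty).

Pumping lemma constraints:
1. xyz = s (decomposition is valid)
2. |xy| ≤ p
3. |y| > 0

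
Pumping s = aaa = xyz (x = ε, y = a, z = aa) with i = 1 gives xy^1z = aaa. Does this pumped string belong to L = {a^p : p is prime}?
Yes

xy¹z = ε · a · aa = aaa.
aaa has length 3, which is prime, so it is in L.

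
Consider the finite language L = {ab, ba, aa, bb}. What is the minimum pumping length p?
p = 3

For a finite language L, the pumping lemma holds vacuously if p > max|s| for s ∈ L.

The longest string in L = {ab, ba, aa, bb} has length 2.
If p = 3, then no string s ∈ L has |s| ≥ p, so the condition is vacuously true.

The minimum pumping length is p = 3.

Why no smaller p works: for any p ≤ 2, the longest string s ∈ L has |s| = 2 ≥ p, so it would
have to be pumpable; but pumping up (i = 2, 3, ...) produces ever longer strings, which cannot all lie in the
finite language L. So the pumping property fails for every p ≤ 2.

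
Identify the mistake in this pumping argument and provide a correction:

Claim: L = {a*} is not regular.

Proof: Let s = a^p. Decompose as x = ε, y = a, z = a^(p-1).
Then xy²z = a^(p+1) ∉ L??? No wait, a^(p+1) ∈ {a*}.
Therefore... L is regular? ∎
Error: The proof attempts to show a*  is not regular, but a* IS regular!

Correction: a* is a regular language (recognized by a simple DFA with one accepting state and self-loop on 'a'). The pumping lemma can only prove non-regularity, not regularity. For regular languages, pumping always works.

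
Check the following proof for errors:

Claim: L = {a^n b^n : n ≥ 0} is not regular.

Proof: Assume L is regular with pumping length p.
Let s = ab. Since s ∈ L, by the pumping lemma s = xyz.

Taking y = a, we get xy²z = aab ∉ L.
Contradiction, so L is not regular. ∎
The proof is INCORRECT.

Error: The string s = ab may be shorter than p.
The pumping lemma only applies to strings with |s| ≥ p, and p is not under our control.
We must choose s in terms of p, e.g. s = a^p b^p, to ensure |s| ≥ p.
(The proof also fixes one particular y; a valid argument must handle every decomposition with |xy| ≤ p and |y| ≥ 1 — for s = a^p b^p this forces y = a^k, and then xy²z = a^(p+k) b^p ∉ L.)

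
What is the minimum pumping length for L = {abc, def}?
p = 4

For a finite language L, the pumping lemma holds vacuously if p > max|s| for s ∈ L.

The longest string in L = {abc, def} has length 3.
If p = 4, then no string s ∈ L has |s| ≥ p, so the condition is vacuously true.

The minimum pumping length is p = 4.

Why no smaller p works: for any p ≤ 3, the longest string s ∈ L has |s| = 3 ≥ p, so it would
have to be pumpable; but pumping up (i = 2, 3, ...) produces ever longer strings, which cannot all lie in the
finite language L. So the pumping property fails for every p ≤ 3.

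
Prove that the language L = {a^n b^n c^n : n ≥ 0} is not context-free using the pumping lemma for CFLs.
Assume for contradiction that L is context-free, and let p ≥ 1 be the pumping length given by the pumping lemma for CFLs.
Choose s = a^p b^p c^p. Then s ∈ L and |s| = 3p ≥ p.
By the CFL pumping lemma, s = uvxyz for some u, v, x, y, z with |vxy| ≤ p, |vy| ≥ 1, and uv^i xy^i z ∈ L for every i ≥ 0.

Because |vxy| ≤ p, the window vxy cannot contain both an a and a c: any substring of s containing both must include the entire block b^p plus at least one a and one c, so it has length ≥ p + 2 > p.
Hence at least one of the letters a, c does not occur in vy at all.

Take i = 0: the string uxz is obtained from s by deleting |vy| ≥ 1 symbols, so |uxz| = 3p − |vy| < 3p.
But the letter (a or c) that does not occur in vy still occurs exactly p times in uxz. Every string of L with exactly p copies of some letter is a^p b^p c^p, of length 3p. Since |uxz| < 3p, uxz ∉ L.

This contradicts the CFL pumping lemma, which requires uv^i xy^i z ∈ L for all i ≥ 0.
Hence L = {a^n b^n c^n : n ≥ 0} is not context-free. ∎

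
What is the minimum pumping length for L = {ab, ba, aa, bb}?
p = 3

For a finite language L, the pumping lemma holds vacuously if p > max|s| for s ∈ L.

The longest string in L = {ab, ba, aa, bb} has length 2.
If p = 3, then no string s ∈ L has |s| ≥ p, so the condition is vacuously true.

The minimum pumping length is p = 3.

Why no smaller p works: for any p ≤ 2, the longest string s ∈ L has |s| = 2 ≥ p, so it would
have to be pumpable; but pumping up (i = 2, 3, ...) produces ever longer strings, which cannot all lie in the
finite language L. So the pumping property fails for every p ≤ 2.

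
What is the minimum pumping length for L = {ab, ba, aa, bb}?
p = 3

For a finite language L, the pumping lemma holds vacuously if p > max|s| for s ∈ L.

The longest string in L = {ab, ba, aa, bb} has length 2.
If p = 3, then no string s ∈ L has |s| ≥ p, so the condition is vacuously true.

The minimum pumping length is p = 3.

Why no smaller p works: for any p ≤ 2, the longest string s ∈ L has |s| = 2 ≥ p, so it would
have to be pumpable; but pumping up (i = 2, 3, ...) produces ever longer strings, which cannot all lie in the
finite language L. So the pumping property fails for every p ≤ 2.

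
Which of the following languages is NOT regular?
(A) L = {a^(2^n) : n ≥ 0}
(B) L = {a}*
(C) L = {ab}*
(A) {a^(2^n) : n ≥ 0}

(A) L = {a^(2^n) : n ≥ 0} is NOT regular.

The pumping lemma can be used to prove this:
After pumping, length is no longer a power of 2

The other languages are regular because they can be recognized by finite automata.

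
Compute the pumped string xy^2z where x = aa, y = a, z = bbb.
aaaabbb

Given x = 'aa', y = 'a', z = 'bbb' and i = 2:

xy^2z = x + y·y·...·y (2 times) + z
       = 'aa' + 'a'^2 + 'bbb'
       = 'aa' + 'aa' + 'bbb'
       = 'aaaabbb'

The pumped string is 'aaaabbb' with length 7.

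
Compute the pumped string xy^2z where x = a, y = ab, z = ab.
aababab

Given x = 'a', y = 'ab', z = 'ab' and i = 2:

xy^2z = x + y·y·...·y (2 times) + z
       = 'a' + 'ab'^2 + 'ab'
       = 'a' + 'abab' + 'ab'
       = 'aababab'

The pumped string is 'aababab' with length 7.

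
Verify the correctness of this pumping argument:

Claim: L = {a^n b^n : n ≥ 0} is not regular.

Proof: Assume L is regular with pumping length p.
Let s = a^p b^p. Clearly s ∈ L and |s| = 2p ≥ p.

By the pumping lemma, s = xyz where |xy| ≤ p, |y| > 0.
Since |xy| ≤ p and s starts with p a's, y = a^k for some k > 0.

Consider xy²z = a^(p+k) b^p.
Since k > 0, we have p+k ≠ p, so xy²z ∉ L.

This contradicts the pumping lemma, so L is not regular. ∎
The proof is correct.

This proof is valid because:
1. The string s = a^p b^p is correctly in L
2. The decomposition analysis is correct: y must consist only of a's
3. The contradiction is valid: pumping increases a's but not b's
4. The conclusion follows logically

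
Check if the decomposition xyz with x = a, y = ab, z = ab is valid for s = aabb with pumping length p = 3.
Violated: xyz = s

The decomposition x = a, y = ab, z = ab for s = aabb with p = 3
violates the constraint: xyz = s

xyz = 'a' + 'ab' + 'ab' = 'aabab' ≠ 'aabb' = s. The decomposition doesn't reconstruct s.

Pumping lemma constraints:
1. xyz = s (decomposition is valid)
2. |xy| ≤ p
3. |y| > 0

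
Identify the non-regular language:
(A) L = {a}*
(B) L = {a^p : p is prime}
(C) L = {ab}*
(B) {a^p : p is prime}

(B) L = {a^p : p is prime} is NOT regular.

The pumping lemma can be used to prove this:
After pumping, the length becomes composite

The other languages are regular because they can be recognized by finite automata.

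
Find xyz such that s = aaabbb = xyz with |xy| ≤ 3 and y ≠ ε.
x = '', y = 'aaa', z = 'bbb'

For s = aaabbb and p = 3, one valid decomposition is:
- x = '' (length 0)
- y = 'aaa' (length 3)
- z = 'bbb' (length 3)

Verification:
- xyz = '' + 'aaa' + 'bbb' = aaabbb ✓
- |xy| = 3 ≤ 3 ✓
- |y| = 3 > 0 ✓

All pumping lemma constraints are satisfied.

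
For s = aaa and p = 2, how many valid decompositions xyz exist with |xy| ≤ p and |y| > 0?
3

For s = 'aaa' with pumping length p = 2:

Constraints: |xy| ≤ 2, |y| > 0

Valid decompositions (|xy| ≤ p, |y| ≥ 1):
  • x='', y='a', z='aa'
  • x='a', y='a', z='a'
  • x='', y='aa', z='a'

Total count: 3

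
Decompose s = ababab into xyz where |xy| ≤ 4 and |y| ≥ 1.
x = 'aba', y = 'b', z = 'ab'

For s = ababab and p = 4, one valid decomposition is:
- x = 'aba' (length 3)
- y = 'b' (length 1)
- z = 'ab' (length 2)

Verification:
- xyz = 'aba' + 'b' + 'ab' = ababab ✓
- |xy| = 4 ≤ 4 ✓
- |y| = 1 > 0 ✓

All pumping lemma constraints are satisfied.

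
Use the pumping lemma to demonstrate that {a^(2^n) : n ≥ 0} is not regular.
Assume for contradiction that L is regular, and let p ≥ 1 be the pumping length given by the pumping lemma.
Choose s = a^(2^p). Then s ∈ L and |s| = 2^p ≥ p.
By the pumping lemma, s = xyz for some x, y, z with |xy| ≤ p, |y| ≥ 1, and xy^i z ∈ L for every i ≥ 0.
Here y = a^k for some k with 1 ≤ k ≤ |xy| ≤ p, and p < 2^p.

Take i = 2: |xy²z| = 2^p + k.
Now 2^p < 2^p + k ≤ 2^p + p < 2^p + 2^p = 2^(p+1).
So |xy²z| lies strictly between the consecutive powers of two 2^p and 2^(p+1), hence is not a power of 2, and xy²z ∉ L.

This contradicts the pumping lemma, which requires xy^i z ∈ L for all i ≥ 0.
Hence L = {a^(2^n) : n ≥ 0} is not regular. ∎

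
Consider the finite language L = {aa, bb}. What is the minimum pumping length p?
p = 3

For a finite language L, the pumping lemma holds vacuously if p > max|s| for s ∈ L.

The longest string in L = {aa, bb} has length 2.
If p = 3, then no string s ∈ L has |s| ≥ p, so the condition is vacuously true.

The minimum pumping length is p = 3.

Why no smaller p works: for any p ≤ 2, the longest string s ∈ L has |s| = 2 ≥ p, so it would
have to be pumpable; but pumping up (i = 2, 3, ...) produces ever longer strings, which cannot all lie in the
finite language L. So the pumping property fails for every p ≤ 2.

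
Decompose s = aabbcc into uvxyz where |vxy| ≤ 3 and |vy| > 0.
u='aa', v='b', x='b', y='c', z='c'

For s = aabbcc with pumping length p = 3:

One valid decomposition:
- u = 'aa'
- v = 'b'
- x = 'b'
- y = 'c'
- z = 'c'

Verification:
- uvxyz = 'aa' + 'b' + 'b' + 'c' + 'c' = aabbcc ✓
- |vxy| = |'bbc'| = 3 ≤ 3 ✓
- |vy| = |'bc'| = 2 > 0 ✓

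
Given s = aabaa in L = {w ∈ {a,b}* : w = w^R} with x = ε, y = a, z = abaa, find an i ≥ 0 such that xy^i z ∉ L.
i = 0

xy⁰z = ε · ε · abaa = abaa; abaa reversed is aaba ≠ abaa, so it is not a palindrome and is not in L.
(Other choices also work, e.g. i = 2, 3; only i = 1 is guaranteed to stay in L since xy¹z = s.)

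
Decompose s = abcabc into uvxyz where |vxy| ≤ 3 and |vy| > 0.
u='ab', v='c', x='a', y='b', z='c'

For s = abcabc with pumping length p = 3:

One valid decomposition:
- u = 'ab'
- v = 'c'
- x = 'a'
- y = 'b'
- z = 'c'

Verification:
- uvxyz = 'ab' + 'c' + 'a' + 'b' + 'c' = abcabc ✓
- |vxy| = |'cab'| = 3 ≤ 3 ✓
- |vy| = |'cb'| = 2 > 0 ✓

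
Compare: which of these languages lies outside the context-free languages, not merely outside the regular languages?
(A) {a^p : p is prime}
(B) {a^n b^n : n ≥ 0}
(A) {a^p : p is prime}

(A) {a^p : p is prime} requires the CFL pumping lemma.

- {a^n b^n : n ≥ 0} is context-free (but not regular)
  • Can be shown non-regular with the regular pumping lemma
  • After pumping, the number of a's and b's become unequal

- {a^p : p is prime} is NOT context-free
  • Requires the CFL pumping lemma to prove
  • The CFL pumping lemma also fails because prime gaps are unbounded

The CFL pumping lemma is "stronger" in that it can prove non-membership
in the larger class of context-free languages.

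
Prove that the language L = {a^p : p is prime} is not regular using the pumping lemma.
Assume for contradiction that L is regular, and let p ≥ 1 be the pumping length given by the pumping lemma.
Choose a prime q with q ≥ p (one exists because there are infinitely many primes) and let s = a^q. Then s ∈ L and |s| = q ≥ p.
By the pumping lemma, s = xyz for some x, y, z with |xy| ≤ p, |y| ≥ 1, and xy^i z ∈ L for every i ≥ 0.
Here y = a^k for some k with 1 ≤ k ≤ p, and xy^i z = a^(q + (i − 1)k) for every i ≥ 0.

Take i = q + 1: |xy^(q+1) z| = q + qk = q(k + 1).
Both factors satisfy q ≥ 2 and k + 1 ≥ 2, so q(k + 1) is composite, and xy^(q+1) z ∉ L.

This contradicts the pumping lemma, which requires xy^i z ∈ L for all i ≥ 0.
Hence L = {a^p : p is prime} is not regular. ∎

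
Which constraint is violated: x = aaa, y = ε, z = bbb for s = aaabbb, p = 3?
Violated: |y| > 0

The decomposition x = aaa, y = ε, z = bbb for s = aaabbb with p = 3
violates the constraint: |y| > 0

|y| = 0, but the pumping lemma requires |y| > 0 (y must be non-empty).

Pumping lemma constraints:
1. xyz = s (decomposition is valid)
2. |xy| ≤ p
3. |y| > 0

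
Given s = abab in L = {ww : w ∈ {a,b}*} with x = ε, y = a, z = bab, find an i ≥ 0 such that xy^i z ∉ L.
i = 3

xy³z = ε · aaa · bab = aaabab; aaabab has length 6; its halves are aaa and bab, which differ, so it is not in L.
(Other choices also work, e.g. i = 0, 2; only i = 1 is guaranteed to stay in L since xy¹z = s.)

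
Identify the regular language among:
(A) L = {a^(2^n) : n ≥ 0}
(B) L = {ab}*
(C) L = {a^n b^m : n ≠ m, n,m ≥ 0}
(B) {ab}*

(B) L = {ab}* is regular.

This can be recognized by a finite automaton (DFA/NFA).
Regular expressions like {ab}* define regular languages.

The other choices are not regular:
- {a^(2^n) : n ≥ 0}: After pumping, length is no longer a power of 2
- {a^n b^m : n ≠ m, n,m ≥ 0}: After pumping a's, we can make n = m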